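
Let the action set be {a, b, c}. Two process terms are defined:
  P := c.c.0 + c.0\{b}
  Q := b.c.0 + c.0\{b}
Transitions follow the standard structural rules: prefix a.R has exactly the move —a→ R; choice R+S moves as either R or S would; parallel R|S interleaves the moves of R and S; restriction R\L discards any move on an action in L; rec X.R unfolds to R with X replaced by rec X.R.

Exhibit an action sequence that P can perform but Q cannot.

LTS(P): 4 reachable states
  s0 = c.c.0 + c.0\{b} → —c→ s1, —c→ s2
  s1 = 0\{b} → deadlocked
  s2 = c.0 → —c→ s3
  s3 = 0 → deadlocked
LTS(Q): 4 reachable states
  t0 = b.c.0 + c.0\{b} → —b→ t1, —c→ t2
  t1 = c.0 → —c→ t3
  t2 = 0\{b} → deadlocked
  t3 = 0 → deadlocked
Run σ = ⟨cc⟩ on P: start {s0}
  [1] c ⇒ {s1, s2}
  [2] c ⇒ {s3}
  ✓ P
Run σ = ⟨cc⟩ on Q: start {t0}
  [1] c ⇒ {t2}
  [2] c ⇒ ∅ (Q stuck)

cc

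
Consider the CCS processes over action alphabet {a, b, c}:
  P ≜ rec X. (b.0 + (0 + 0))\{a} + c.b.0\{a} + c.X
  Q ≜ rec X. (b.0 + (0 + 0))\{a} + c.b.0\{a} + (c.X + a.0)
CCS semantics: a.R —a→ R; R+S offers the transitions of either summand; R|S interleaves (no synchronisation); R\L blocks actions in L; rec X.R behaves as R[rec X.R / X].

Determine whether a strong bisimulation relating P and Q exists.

Reachable graph of P (3 states):
  m0 = rec X. (b.0 + (0 + 0))\{a} + c.b.0\{a} + c.X ⊢ --b--▸ m1, --c--▸ m0, --c--▸ m2
  m1 = 0\{a} ⊢ stopped
  m2 = b.0\{a} ⊢ --b--▸ m1
Reachable graph of Q (4 states):
  n0 = rec X. (b.0 + (0 + 0))\{a} + c.b.0\{a} + (c.X + a.0) ⊢ --a--▸ n1, --b--▸ n2, --c--▸ n0, --c--▸ n3
  n1 = 0 ⊢ stopped
  n2 = 0\{a} ⊢ stopped
  n3 = b.0\{a} ⊢ --b--▸ n2
Coarsest stable partition (strong bisimilarity classes):
  B0 = {m0}
  B1 = {m1, n1, n2}
  B2 = {m2, n3}
  B3 = {n0}
m0 ∈ B0, n0 ∈ B3 → different blocks

NO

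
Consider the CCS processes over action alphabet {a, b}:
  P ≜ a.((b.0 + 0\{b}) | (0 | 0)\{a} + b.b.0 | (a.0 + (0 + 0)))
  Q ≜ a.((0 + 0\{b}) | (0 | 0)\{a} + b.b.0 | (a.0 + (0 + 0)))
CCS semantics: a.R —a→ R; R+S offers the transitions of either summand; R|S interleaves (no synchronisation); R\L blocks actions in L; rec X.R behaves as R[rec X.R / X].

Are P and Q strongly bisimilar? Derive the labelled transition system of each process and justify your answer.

not bisimilar

LTS(P): 8 reachable states
  m0 = a.((b.0 + 0\{b}) | (0 | 0)\{a} + b.b.0 | (a.0 + (0 + 0))) | -a-> m1
  m1 = (b.0 + 0\{b}) | (0 | 0)\{a} + b.b.0 | (a.0 + (0 + 0)) | -a-> m2, -b-> m3, -b-> m4
  m2 = b.b.0 | 0 | -b-> m5
  m3 = 0 | (0 | 0)\{a} | ·
  m4 = b.0 | (a.0 + (0 + 0)) | -a-> m5, -b-> m6
  m5 = b.0 | 0 | -b-> m7
  m6 = 0 | (a.0 + (0 + 0)) | -a-> m7
  m7 = 0 | 0 | ·
LTS(Q): 7 reachable states
  n0 = a.((0 + 0\{b}) | (0 | 0)\{a} + b.b.0 | (a.0 + (0 + 0))) | -a-> n1
  n1 = (0 + 0\{b}) | (0 | 0)\{a} + b.b.0 | (a.0 + (0 + 0)) | -a-> n2, -b-> n3
  n2 = b.b.0 | 0 | -b-> n4
  n3 = b.0 | (a.0 + (0 + 0)) | -a-> n4, -b-> n5
  n4 = b.0 | 0 | -b-> n6
  n5 = 0 | (a.0 + (0 + 0)) | -a-> n6
  n6 = 0 | 0 | ·
Coarsest stable partition (strong bisimilarity classes):
  B0 = {m0}
  B1 = {m1}
  B2 = {m2, n2}
  B3 = {m5, n4}
  B4 = {m3, m7, n6}
  B5 = {m4, n3}
  B6 = {m6, n5}
  B7 = {n0}
  B8 = {n1}
m0 ∈ B0, n0 ∈ B7 → different blocks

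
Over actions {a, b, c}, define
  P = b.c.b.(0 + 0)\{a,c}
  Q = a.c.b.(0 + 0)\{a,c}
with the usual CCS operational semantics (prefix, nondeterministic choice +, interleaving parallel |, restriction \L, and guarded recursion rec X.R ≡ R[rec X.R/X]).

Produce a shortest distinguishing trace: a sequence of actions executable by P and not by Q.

b

Reachable graph of P (4 states):
  s0 = b.c.b.(0 + 0)\{a,c} has moves -b-> s1
  s1 = c.b.(0 + 0)\{a,c} has moves -c-> s2
  s2 = b.(0 + 0)\{a,c} has moves -b-> s3
  s3 = (0 + 0)\{a,c} has moves ·
Reachable graph of Q (4 states):
  t0 = a.c.b.(0 + 0)\{a,c} has moves -a-> t1
  t1 = c.b.(0 + 0)\{a,c} has moves -c-> t2
  t2 = b.(0 + 0)\{a,c} has moves -b-> t3
  t3 = (0 + 0)\{a,c} has moves ·
Run σ = ⟨b⟩ on P: start {s0}
  [1] b ⇒ {s1}
  — P admits the full trace.
Run σ = ⟨b⟩ on Q: start {t0}
  [1] b ⇒ no successor for Q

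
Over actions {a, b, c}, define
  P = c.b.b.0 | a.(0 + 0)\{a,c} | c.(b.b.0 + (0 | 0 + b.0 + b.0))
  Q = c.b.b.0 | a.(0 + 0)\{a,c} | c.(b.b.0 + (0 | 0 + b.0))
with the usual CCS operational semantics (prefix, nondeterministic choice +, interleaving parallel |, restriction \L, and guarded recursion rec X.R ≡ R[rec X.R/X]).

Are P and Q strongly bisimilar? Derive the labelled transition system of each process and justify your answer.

Reachable graph of P (32 states):
  u0 = c.b.b.0 | a.(0 + 0)\{a,c} | c.(b.b.0 + (0 | 0 + b.0 + b.0)) | ··a··> u1, ··c··> u2, ··c··> u3
  u1 = c.b.b.0 | (0 + 0)\{a,c} | c.(b.b.0 + (0 | 0 + b.0 + b.0)) | ··c··> u4, ··c··> u5
  u2 = b.b.0 | a.(0 + 0)\{a,c} | c.(b.b.0 + (0 | 0 + b.0 + b.0)) | ··a··> u4, ··b··> u6, ··c··> u7
  u3 = c.b.b.0 | a.(0 + 0)\{a,c} | (b.b.0 + (0 | 0 + b.0 + b.0)) | ··a··> u5, ··b··> u8, ··b··> u9, ··c··> u7
  u4 = b.b.0 | (0 + 0)\{a,c} | c.(b.b.0 + (0 | 0 + b.0 + b.0)) | ··b··> u10, ··c··> u11
  u5 = c.b.b.0 | (0 + 0)\{a,c} | (b.b.0 + (0 | 0 + b.0 + b.0)) | ··b··> u12, ··b··> u13, ··c··> u11
  u6 = b.0 | a.(0 + 0)\{a,c} | c.(b.b.0 + (0 | 0 + b.0 + b.0)) | ··a··> u10, ··b··> u14, ··c··> u15
  u7 = b.b.0 | a.(0 + 0)\{a,c} | (b.b.0 + (0 | 0 + b.0 + b.0)) | ··a··> u11, ··b··> u15, ··b··> u16, ··b··> u17
  u8 = c.b.b.0 | a.(0 + 0)\{a,c} | 0 | ··a··> u12, ··c··> u16
  u9 = c.b.b.0 | a.(0 + 0)\{a,c} | b.0 | ··a··> u13, ··b··> u8, ··c··> u17
  u10 = b.0 | (0 + 0)\{a,c} | c.(b.b.0 + (0 | 0 + b.0 + b.0)) | ··b··> u18, ··c··> u19
  u11 = b.b.0 | (0 + 0)\{a,c} | (b.b.0 + (0 | 0 + b.0 + b.0)) | ··b··> u19, ··b··> u20, ··b··> u21
  u12 = c.b.b.0 | (0 + 0)\{a,c} | 0 | ··c··> u20
  u13 = c.b.b.0 | (0 + 0)\{a,c} | b.0 | ··b··> u12, ··c··> u21
  u14 = 0 | a.(0 + 0)\{a,c} | c.(b.b.0 + (0 | 0 + b.0 + b.0)) | ··a··> u18, ··c··> u22
  u15 = b.0 | a.(0 + 0)\{a,c} | (b.b.0 + (0 | 0 + b.0 + b.0)) | ··a··> u19, ··b··> u22, ··b··> u23, ··b··> u24
  u16 = b.b.0 | a.(0 + 0)\{a,c} | 0 | ··a··> u20, ··b··> u23
  u17 = b.b.0 | a.(0 + 0)\{a,c} | b.0 | ··a··> u21, ··b··> u16, ··b··> u24
  u18 = 0 | (0 + 0)\{a,c} | c.(b.b.0 + (0 | 0 + b.0 + b.0)) | ··c··> u25
  u19 = b.0 | (0 + 0)\{a,c} | (b.b.0 + (0 | 0 + b.0 + b.0)) | ··b··> u25, ··b··> u26, ··b··> u27
  u20 = b.b.0 | (0 + 0)\{a,c} | 0 | ··b··> u26
  u21 = b.b.0 | (0 + 0)\{a,c} | b.0 | ··b··> u20, ··b··> u27
  u22 = 0 | a.(0 + 0)\{a,c} | (b.b.0 + (0 | 0 + b.0 + b.0)) | ··a··> u25, ··b··> u28, ··b··> u29
  u23 = b.0 | a.(0 + 0)\{a,c} | 0 | ··a··> u26, ··b··> u28
  u24 = b.0 | a.(0 + 0)\{a,c} | b.0 | ··a··> u27, ··b··> u23, ··b··> u29
  u25 = 0 | (0 + 0)\{a,c} | (b.b.0 + (0 | 0 + b.0 + b.0)) | ··b··> u30, ··b··> u31
  u26 = b.0 | (0 + 0)\{a,c} | 0 | ··b··> u30
  u27 = b.0 | (0 + 0)\{a,c} | b.0 | ··b··> u26, ··b··> u31
  u28 = 0 | a.(0 + 0)\{a,c} | 0 | ··a··> u30
  u29 = 0 | a.(0 + 0)\{a,c} | b.0 | ··a··> u31, ··b··> u28
  u30 = 0 | (0 + 0)\{a,c} | 0 | stopped
  u31 = 0 | (0 + 0)\{a,c} | b.0 | ··b··> u30
Reachable graph of Q (32 states):
  v0 = c.b.b.0 | a.(0 + 0)\{a,c} | c.(b.b.0 + (0 | 0 + b.0)) | ··a··> v1, ··c··> v2, ··c··> v3
  v1 = c.b.b.0 | (0 + 0)\{a,c} | c.(b.b.0 + (0 | 0 + b.0)) | ··c··> v4, ··c··> v5
  v2 = b.b.0 | a.(0 + 0)\{a,c} | c.(b.b.0 + (0 | 0 + b.0)) | ··a··> v4, ··b··> v6, ··c··> v7
  v3 = c.b.b.0 | a.(0 + 0)\{a,c} | (b.b.0 + (0 | 0 + b.0)) | ··a··> v5, ··b··> v8, ··b··> v9, ··c··> v7
  v4 = b.b.0 | (0 + 0)\{a,c} | c.(b.b.0 + (0 | 0 + b.0)) | ··b··> v10, ··c··> v11
  v5 = c.b.b.0 | (0 + 0)\{a,c} | (b.b.0 + (0 | 0 + b.0)) | ··b··> v12, ··b··> v13, ··c··> v11
  v6 = b.0 | a.(0 + 0)\{a,c} | c.(b.b.0 + (0 | 0 + b.0)) | ··a··> v10, ··b··> v14, ··c··> v15
  v7 = b.b.0 | a.(0 + 0)\{a,c} | (b.b.0 + (0 | 0 + b.0)) | ··a··> v11, ··b··> v15, ··b··> v16, ··b··> v17
  v8 = c.b.b.0 | a.(0 + 0)\{a,c} | 0 | ··a··> v12, ··c··> v16
  v9 = c.b.b.0 | a.(0 + 0)\{a,c} | b.0 | ··a··> v13, ··b··> v8, ··c··> v17
  v10 = b.0 | (0 + 0)\{a,c} | c.(b.b.0 + (0 | 0 + b.0)) | ··b··> v18, ··c··> v19
  v11 = b.b.0 | (0 + 0)\{a,c} | (b.b.0 + (0 | 0 + b.0)) | ··b··> v19, ··b··> v20, ··b··> v21
  v12 = c.b.b.0 | (0 + 0)\{a,c} | 0 | ··c··> v20
  v13 = c.b.b.0 | (0 + 0)\{a,c} | b.0 | ··b··> v12, ··c··> v21
  v14 = 0 | a.(0 + 0)\{a,c} | c.(b.b.0 + (0 | 0 + b.0)) | ··a··> v18, ··c··> v22
  v15 = b.0 | a.(0 + 0)\{a,c} | (b.b.0 + (0 | 0 + b.0)) | ··a··> v19, ··b··> v22, ··b··> v23, ··b··> v24
  v16 = b.b.0 | a.(0 + 0)\{a,c} | 0 | ··a··> v20, ··b··> v23
  v17 = b.b.0 | a.(0 + 0)\{a,c} | b.0 | ··a··> v21, ··b··> v16, ··b··> v24
  v18 = 0 | (0 + 0)\{a,c} | c.(b.b.0 + (0 | 0 + b.0)) | ··c··> v25
  v19 = b.0 | (0 + 0)\{a,c} | (b.b.0 + (0 | 0 + b.0)) | ··b··> v25, ··b··> v26, ··b··> v27
  v20 = b.b.0 | (0 + 0)\{a,c} | 0 | ··b··> v26
  v21 = b.b.0 | (0 + 0)\{a,c} | b.0 | ··b··> v20, ··b··> v27
  v22 = 0 | a.(0 + 0)\{a,c} | (b.b.0 + (0 | 0 + b.0)) | ··a··> v25, ··b··> v28, ··b··> v29
  v23 = b.0 | a.(0 + 0)\{a,c} | 0 | ··a··> v26, ··b··> v28
  v24 = b.0 | a.(0 + 0)\{a,c} | b.0 | ··a··> v27, ··b··> v23, ··b··> v29
  v25 = 0 | (0 + 0)\{a,c} | (b.b.0 + (0 | 0 + b.0)) | ··b··> v30, ··b··> v31
  v26 = b.0 | (0 + 0)\{a,c} | 0 | ··b··> v30
  v27 = b.0 | (0 + 0)\{a,c} | b.0 | ··b··> v26, ··b··> v31
  v28 = 0 | a.(0 + 0)\{a,c} | 0 | ··a··> v30
  v29 = 0 | a.(0 + 0)\{a,c} | b.0 | ··a··> v31, ··b··> v28
  v30 = 0 | (0 + 0)\{a,c} | 0 | stopped
  v31 = 0 | (0 + 0)\{a,c} | b.0 | ··b··> v30
Partition-refinement fixed point:
  B0 = {u0, v0}
  B1 = {u2, v2}
  B2 = {u7, v7}
  B3 = {u17, v17}
  B4 = {u16, u24, v16, v24}
  B5 = {u20, u27, v20, v27}
  B6 = {u26, u31, v26, v31}
  B7 = {u30, v30}
  B8 = {u23, u29, v23, v29}
  B9 = {u28, v28}
  B10 = {u21, v21}
  B11 = {u11, v11}
  B12 = {u19, v19}
  B13 = {u25, v25}
  B14 = {u15, v15}
  B15 = {u22, v22}
  B16 = {u6, v6}
  B17 = {u14, v14}
  B18 = {u18, v18}
  B19 = {u10, v10}
  B20 = {u4, v4}
  B21 = {u1, v1}
  B22 = {u5, v5}
  B23 = {u12, v12}
  B24 = {u13, v13}
  B25 = {u3, v3}
  B26 = {u8, v8}
  B27 = {u9, v9}
u0 ∈ B0, v0 ∈ B0 → same block

YES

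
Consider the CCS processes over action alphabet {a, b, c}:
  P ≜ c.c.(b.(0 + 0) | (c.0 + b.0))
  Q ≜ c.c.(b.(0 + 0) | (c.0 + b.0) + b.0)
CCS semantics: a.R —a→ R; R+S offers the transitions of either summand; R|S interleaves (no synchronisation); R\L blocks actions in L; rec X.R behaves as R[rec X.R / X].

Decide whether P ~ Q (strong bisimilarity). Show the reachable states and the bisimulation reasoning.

P ≁ Q

LTS(P): 6 reachable states
  s0 = c.c.(b.(0 + 0) | (c.0 + b.0)) → =c=> s1
  s1 = c.(b.(0 + 0) | (c.0 + b.0)) → =c=> s2
  s2 = b.(0 + 0) | (c.0 + b.0) → =b=> s3, =b=> s4, =c=> s4
  s3 = (0 + 0) | (c.0 + b.0) → =b=> s5, =c=> s5
  s4 = b.(0 + 0) | 0 → =b=> s5
  s5 = (0 + 0) | 0 → deadlocked
LTS(Q): 7 reachable states
  t0 = c.c.(b.(0 + 0) | (c.0 + b.0) + b.0) → =c=> t1
  t1 = c.(b.(0 + 0) | (c.0 + b.0) + b.0) → =c=> t2
  t2 = b.(0 + 0) | (c.0 + b.0) + b.0 → =b=> t3, =b=> t4, =b=> t5, =c=> t5
  t3 = (0 + 0) | (c.0 + b.0) → =b=> t6, =c=> t6
  t4 = 0 → deadlocked
  t5 = b.(0 + 0) | 0 → =b=> t6
  t6 = (0 + 0) | 0 → deadlocked
Partition-refinement fixed point:
  B0 = {s0}
  B1 = {s1}
  B2 = {s2}
  B3 = {s4, t5}
  B4 = {s5, t4, t6}
  B5 = {s3, t3}
  B6 = {t0}
  B7 = {t1}
  B8 = {t2}
s0 ∈ B0, t0 ∈ B6 → different blocks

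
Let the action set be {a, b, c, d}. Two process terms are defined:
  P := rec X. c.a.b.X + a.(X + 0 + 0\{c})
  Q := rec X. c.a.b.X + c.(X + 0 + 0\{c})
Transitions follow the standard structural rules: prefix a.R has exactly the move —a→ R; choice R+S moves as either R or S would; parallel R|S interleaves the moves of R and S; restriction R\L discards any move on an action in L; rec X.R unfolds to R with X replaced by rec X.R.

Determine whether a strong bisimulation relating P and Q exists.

NO

Reachable graph of P (4 states):
  s0 = rec X. c.a.b.X + a.(X + 0 + 0\{c}) → =a=> s1, =c=> s2
  s1 = (rec X. c.a.b.X + a.(X + 0 + 0\{c})) + 0 + 0\{c} → =a=> s1, =c=> s2
  s2 = a.b.(rec X. c.a.b.X + a.(X + 0 + 0\{c})) → =a=> s3
  s3 = b.(rec X. c.a.b.X + a.(X + 0 + 0\{c})) → =b=> s0
Reachable graph of Q (4 states):
  t0 = rec X. c.a.b.X + c.(X + 0 + 0\{c}) → =c=> t1, =c=> t2
  t1 = (rec X. c.a.b.X + c.(X + 0 + 0\{c})) + 0 + 0\{c} → =c=> t1, =c=> t2
  t2 = a.b.(rec X. c.a.b.X + c.(X + 0 + 0\{c})) → =a=> t3
  t3 = b.(rec X. c.a.b.X + c.(X + 0 + 0\{c})) → =b=> t0
Bisimilarity quotient blocks:
  B0 = {s0, s1}
  B1 = {s2}
  B2 = {s3}
  B3 = {t0, t1}
  B4 = {t2}
  B5 = {t3}
s0 ∈ B0, t0 ∈ B3 → different blocks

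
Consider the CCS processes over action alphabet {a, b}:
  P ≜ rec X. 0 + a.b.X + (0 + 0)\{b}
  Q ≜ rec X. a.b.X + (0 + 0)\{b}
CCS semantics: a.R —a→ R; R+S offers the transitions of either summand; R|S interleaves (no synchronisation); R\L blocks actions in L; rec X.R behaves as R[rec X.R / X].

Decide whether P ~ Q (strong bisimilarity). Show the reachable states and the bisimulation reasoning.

bisimilar

P's transition system — 2 states:
  u0 = rec X. 0 + a.b.X + (0 + 0)\{b} ⊢ —a→ u1
  u1 = b.(rec X. 0 + a.b.X + (0 + 0)\{b}) ⊢ —b→ u0
Q's transition system — 2 states:
  v0 = rec X. a.b.X + (0 + 0)\{b} ⊢ —a→ v1
  v1 = b.(rec X. a.b.X + (0 + 0)\{b}) ⊢ —b→ v0
Bisimilarity quotient blocks:
  B0 = {u0, v0}
  B1 = {u1, v1}
u0 ∈ B0, v0 ∈ B0 → same block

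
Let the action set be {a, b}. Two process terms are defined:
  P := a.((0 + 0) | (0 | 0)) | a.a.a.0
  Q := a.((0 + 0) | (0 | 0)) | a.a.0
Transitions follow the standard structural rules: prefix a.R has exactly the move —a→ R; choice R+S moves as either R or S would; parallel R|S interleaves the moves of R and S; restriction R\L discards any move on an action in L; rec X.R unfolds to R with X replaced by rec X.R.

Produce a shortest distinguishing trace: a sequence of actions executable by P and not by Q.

Reachable graph of P (8 states):
  p0 = a.((0 + 0) | (0 | 0)) | a.a.a.0 :: ··a··> p1, ··a··> p2
  p1 = (0 + 0) | (0 | 0) | a.a.a.0 :: ··a··> p3
  p2 = a.((0 + 0) | (0 | 0)) | a.a.0 :: ··a··> p3, ··a··> p4
  p3 = (0 + 0) | (0 | 0) | a.a.0 :: ··a··> p5
  p4 = a.((0 + 0) | (0 | 0)) | a.0 :: ··a··> p5, ··a··> p6
  p5 = (0 + 0) | (0 | 0) | a.0 :: ··a··> p7
  p6 = a.((0 + 0) | (0 | 0)) | 0 :: ··a··> p7
  p7 = (0 + 0) | (0 | 0) | 0 :: ∅
Reachable graph of Q (6 states):
  q0 = a.((0 + 0) | (0 | 0)) | a.a.0 :: ··a··> q1, ··a··> q2
  q1 = (0 + 0) | (0 | 0) | a.a.0 :: ··a··> q3
  q2 = a.((0 + 0) | (0 | 0)) | a.0 :: ··a··> q3, ··a··> q4
  q3 = (0 + 0) | (0 | 0) | a.0 :: ··a··> q5
  q4 = a.((0 + 0) | (0 | 0)) | 0 :: ··a··> q5
  q5 = (0 + 0) | (0 | 0) | 0 :: ∅
Run σ = ⟨aaaa⟩ on P: start {p0}
  step 1 (a): {p1, p2}
  step 2 (a): {p3, p4}
  step 3 (a): {p5, p6}
  step 4 (a): {p7}
  ✓ P
Run σ = ⟨aaaa⟩ on Q: start {q0}
  step 1 (a): {q1, q2}
  step 2 (a): {q3, q4}
  step 3 (a): {q5}
  step 4 (a): ∅ (Q stuck)

aaaa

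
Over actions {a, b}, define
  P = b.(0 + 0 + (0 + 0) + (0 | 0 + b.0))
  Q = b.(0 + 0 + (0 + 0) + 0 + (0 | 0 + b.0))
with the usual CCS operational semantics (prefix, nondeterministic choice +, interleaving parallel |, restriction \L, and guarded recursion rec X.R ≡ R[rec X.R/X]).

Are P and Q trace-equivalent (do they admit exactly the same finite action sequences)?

traces(P) = traces(Q)

P's transition system — 3 states:
  s0 = b.(0 + 0 + (0 + 0) + (0 | 0 + b.0)) | -b-> s1
  s1 = 0 + 0 + (0 + 0) + (0 | 0 + b.0) | -b-> s2
  s2 = 0 | deadlocked
Q's transition system — 3 states:
  t0 = b.(0 + 0 + (0 + 0) + 0 + (0 | 0 + b.0)) | -b-> t1
  t1 = 0 + 0 + (0 + 0) + 0 + (0 | 0 + b.0) | -b-> t2
  t2 = 0 | deadlocked
Coarsest stable partition (strong bisimilarity classes):
  B0 = {s0, t0}
  B1 = {s1, t1}
  B2 = {s2, t2}
s0 ∈ B0, t0 ∈ B0 → same block
Bisimilar ⇒ trace-equivalent.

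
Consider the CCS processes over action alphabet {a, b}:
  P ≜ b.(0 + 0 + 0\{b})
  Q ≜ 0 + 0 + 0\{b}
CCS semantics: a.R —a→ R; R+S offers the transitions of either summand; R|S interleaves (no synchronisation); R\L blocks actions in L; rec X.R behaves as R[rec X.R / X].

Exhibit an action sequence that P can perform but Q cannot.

Reachable graph of P (2 states):
  s0 = b.(0 + 0 + 0\{b}) :: --b--▸ s1
  s1 = 0 + 0 + 0\{b} :: ∅
Reachable graph of Q (1 states):
  t0 = 0 + 0 + 0\{b} :: ∅
Run σ = ⟨b⟩ on P: start {s0}
  step 1 (b): {s1}
  ✓ P
Run σ = ⟨b⟩ on Q: start {t0}
  step 1 (b): no successor for Q

b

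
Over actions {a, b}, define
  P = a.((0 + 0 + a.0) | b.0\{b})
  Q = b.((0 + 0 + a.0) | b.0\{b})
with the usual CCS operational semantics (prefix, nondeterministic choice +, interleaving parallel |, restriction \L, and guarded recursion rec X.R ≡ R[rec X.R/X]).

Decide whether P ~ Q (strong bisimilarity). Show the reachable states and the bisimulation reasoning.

NO

Reachable graph of P (5 states):
  s0 = a.((0 + 0 + a.0) | b.0\{b}) :: -a-> s1
  s1 = (0 + 0 + a.0) | b.0\{b} :: -a-> s2, -b-> s3
  s2 = 0 | b.0\{b} :: -b-> s4
  s3 = (0 + 0 + a.0) | 0\{b} :: -a-> s4
  s4 = 0 | 0\{b} :: ∅
Reachable graph of Q (5 states):
  t0 = b.((0 + 0 + a.0) | b.0\{b}) :: -b-> t1
  t1 = (0 + 0 + a.0) | b.0\{b} :: -a-> t2, -b-> t3
  t2 = 0 | b.0\{b} :: -b-> t4
  t3 = (0 + 0 + a.0) | 0\{b} :: -a-> t4
  t4 = 0 | 0\{b} :: ∅
Coarsest stable partition (strong bisimilarity classes):
  B0 = {s0}
  B1 = {s1, t1}
  B2 = {s2, t2}
  B3 = {s4, t4}
  B4 = {s3, t3}
  B5 = {t0}
s0 ∈ B0, t0 ∈ B5 → different blocks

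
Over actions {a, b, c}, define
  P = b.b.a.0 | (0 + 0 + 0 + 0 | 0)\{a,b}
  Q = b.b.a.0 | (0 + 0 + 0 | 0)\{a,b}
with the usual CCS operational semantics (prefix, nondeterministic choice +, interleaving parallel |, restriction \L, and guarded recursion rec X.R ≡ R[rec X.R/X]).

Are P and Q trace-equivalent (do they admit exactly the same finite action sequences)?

Reachable graph of P (4 states):
  u0 = b.b.a.0 | (0 + 0 + 0 + 0 | 0)\{a,b} has moves —b→ u1
  u1 = b.a.0 | (0 + 0 + 0 + 0 | 0)\{a,b} has moves —b→ u2
  u2 = a.0 | (0 + 0 + 0 + 0 | 0)\{a,b} has moves —a→ u3
  u3 = 0 | (0 + 0 + 0 + 0 | 0)\{a,b} has moves deadlocked
Reachable graph of Q (4 states):
  v0 = b.b.a.0 | (0 + 0 + 0 | 0)\{a,b} has moves —b→ v1
  v1 = b.a.0 | (0 + 0 + 0 | 0)\{a,b} has moves —b→ v2
  v2 = a.0 | (0 + 0 + 0 | 0)\{a,b} has moves —a→ v3
  v3 = 0 | (0 + 0 + 0 | 0)\{a,b} has moves deadlocked
Coarsest stable partition (strong bisimilarity classes):
  B0 = {u0, v0}
  B1 = {u1, v1}
  B2 = {u2, v2}
  B3 = {u3, v3}
u0 ∈ B0, v0 ∈ B0 → same block
Bisimilar ⇒ trace-equivalent.

trace-equivalent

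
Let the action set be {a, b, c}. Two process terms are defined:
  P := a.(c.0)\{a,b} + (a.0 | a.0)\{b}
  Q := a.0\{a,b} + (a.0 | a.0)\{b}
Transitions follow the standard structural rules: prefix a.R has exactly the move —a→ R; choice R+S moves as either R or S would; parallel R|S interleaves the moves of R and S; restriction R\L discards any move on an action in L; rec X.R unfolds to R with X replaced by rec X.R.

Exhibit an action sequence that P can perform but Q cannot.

Reachable graph of P (6 states):
  p0 = a.(c.0)\{a,b} + (a.0 | a.0)\{b} → —a→ p1, —a→ p2, —a→ p3
  p1 = (0 | a.0)\{b} → —a→ p4
  p2 = (a.0 | 0)\{b} → —a→ p4
  p3 = (c.0)\{a,b} → —c→ p5
  p4 = (0 | 0)\{b} → ·
  p5 = 0\{a,b} → ·
Reachable graph of Q (5 states):
  q0 = a.0\{a,b} + (a.0 | a.0)\{b} → —a→ q1, —a→ q2, —a→ q3
  q1 = (0 | a.0)\{b} → —a→ q4
  q2 = (a.0 | 0)\{b} → —a→ q4
  q3 = 0\{a,b} → ·
  q4 = (0 | 0)\{b} → ·
Run σ = ⟨ac⟩ on P: start {p0}
  [1] a ⇒ {p1, p2, p3}
  [2] c ⇒ {p5}
  P completes σ.
Run σ = ⟨ac⟩ on Q: start {q0}
  [1] a ⇒ {q1, q2, q3}
  [2] c ⇒ ∅ (Q stuck)

ac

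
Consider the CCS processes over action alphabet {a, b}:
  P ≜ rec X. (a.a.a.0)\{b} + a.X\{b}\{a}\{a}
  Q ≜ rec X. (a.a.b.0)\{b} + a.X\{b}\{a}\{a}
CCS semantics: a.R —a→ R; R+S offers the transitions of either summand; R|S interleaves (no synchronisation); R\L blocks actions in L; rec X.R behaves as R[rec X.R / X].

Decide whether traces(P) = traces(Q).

traces(P) ≠ traces(Q) — witness ⟨aaa⟩

P's transition system — 5 states:
  s0 = rec X. (a.a.a.0)\{b} + a.X\{b}\{a}\{a} has moves =a=> s1, =a=> s2
  s1 = (a.a.0)\{b} has moves =a=> s3
  s2 = (rec X. (a.a.a.0)\{b} + a.X\{b}\{a}\{a})\{b}\{a}\{a} has moves ·
  s3 = (a.0)\{b} has moves =a=> s4
  s4 = 0\{b} has moves ·
Q's transition system — 4 states:
  t0 = rec X. (a.a.b.0)\{b} + a.X\{b}\{a}\{a} has moves =a=> t1, =a=> t2
  t1 = (a.b.0)\{b} has moves =a=> t3
  t2 = (rec X. (a.a.b.0)\{b} + a.X\{b}\{a}\{a})\{b}\{a}\{a} has moves ·
  t3 = (b.0)\{b} has moves ·
Executing aaa from P (initial set {s0}):
  after a @ step 1: {s1, s2}
  after a @ step 2: {s3}
  after a @ step 3: {s4}
  P completes σ.
Executing aaa from Q (initial set {t0}):
  after a @ step 1: {t1, t2}
  after a @ step 2: {t3}
  after a @ step 3: ∅ (Q stuck)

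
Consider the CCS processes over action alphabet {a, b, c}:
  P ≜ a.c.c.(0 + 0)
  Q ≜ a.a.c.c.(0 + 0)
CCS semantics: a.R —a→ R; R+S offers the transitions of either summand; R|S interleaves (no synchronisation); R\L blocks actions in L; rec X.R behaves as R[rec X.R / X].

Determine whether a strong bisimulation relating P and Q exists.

NO

LTS(P): 4 reachable states
  m0 = a.c.c.(0 + 0) | —a→ m1
  m1 = c.c.(0 + 0) | —c→ m2
  m2 = c.(0 + 0) | —c→ m3
  m3 = 0 + 0 | stopped
LTS(Q): 5 reachable states
  n0 = a.a.c.c.(0 + 0) | —a→ n1
  n1 = a.c.c.(0 + 0) | —a→ n2
  n2 = c.c.(0 + 0) | —c→ n3
  n3 = c.(0 + 0) | —c→ n4
  n4 = 0 + 0 | stopped
Partition-refinement fixed point:
  B0 = {m0, n1}
  B1 = {m1, n2}
  B2 = {m2, n3}
  B3 = {m3, n4}
  B4 = {n0}
m0 ∈ B0, n0 ∈ B4 → different blocks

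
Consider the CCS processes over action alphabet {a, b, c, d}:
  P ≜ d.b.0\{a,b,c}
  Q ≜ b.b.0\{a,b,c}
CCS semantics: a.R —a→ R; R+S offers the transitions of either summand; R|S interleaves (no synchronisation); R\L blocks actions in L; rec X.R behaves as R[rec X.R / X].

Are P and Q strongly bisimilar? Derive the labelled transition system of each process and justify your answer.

Reachable graph of P (3 states):
  m0 = d.b.0\{a,b,c} :: --d--▸ m1
  m1 = b.0\{a,b,c} :: --b--▸ m2
  m2 = 0\{a,b,c} :: stopped
Reachable graph of Q (3 states):
  n0 = b.b.0\{a,b,c} :: --b--▸ n1
  n1 = b.0\{a,b,c} :: --b--▸ n2
  n2 = 0\{a,b,c} :: stopped
Coarsest stable partition (strong bisimilarity classes):
  B0 = {m0}
  B1 = {m1, n1}
  B2 = {m2, n2}
  B3 = {n0}
m0 ∈ B0, n0 ∈ B3 → different blocks

not bisimilar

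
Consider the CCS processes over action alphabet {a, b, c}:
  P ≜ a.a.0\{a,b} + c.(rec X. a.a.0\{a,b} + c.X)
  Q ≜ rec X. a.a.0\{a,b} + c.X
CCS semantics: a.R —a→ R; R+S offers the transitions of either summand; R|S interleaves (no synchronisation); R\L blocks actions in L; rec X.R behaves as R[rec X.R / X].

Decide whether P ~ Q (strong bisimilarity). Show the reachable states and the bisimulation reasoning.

YES

Reachable graph of P (4 states):
  u0 = a.a.0\{a,b} + c.(rec X. a.a.0\{a,b} + c.X) | —a→ u1, —c→ u2
  u1 = a.0\{a,b} | —a→ u3
  u2 = rec X. a.a.0\{a,b} + c.X | —a→ u1, —c→ u2
  u3 = 0\{a,b} | deadlocked
Reachable graph of Q (3 states):
  v0 = rec X. a.a.0\{a,b} + c.X | —a→ v1, —c→ v0
  v1 = a.0\{a,b} | —a→ v2
  v2 = 0\{a,b} | deadlocked
Coarsest stable partition (strong bisimilarity classes):
  B0 = {u0, u2, v0}
  B1 = {u1, v1}
  B2 = {u3, v2}
u0 ∈ B0, v0 ∈ B0 → same block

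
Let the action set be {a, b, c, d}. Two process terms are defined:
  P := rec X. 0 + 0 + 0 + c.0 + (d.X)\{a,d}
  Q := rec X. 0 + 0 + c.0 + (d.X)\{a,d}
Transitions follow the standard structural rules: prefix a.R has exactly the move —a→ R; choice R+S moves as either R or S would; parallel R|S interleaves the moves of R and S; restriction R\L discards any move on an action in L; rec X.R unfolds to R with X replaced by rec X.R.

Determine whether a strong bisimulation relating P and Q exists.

LTS(P): 2 reachable states
  m0 = rec X. 0 + 0 + 0 + c.0 + (d.X)\{a,d} has moves -c-> m1
  m1 = 0 has moves (no moves)
LTS(Q): 2 reachable states
  n0 = rec X. 0 + 0 + c.0 + (d.X)\{a,d} has moves -c-> n1
  n1 = 0 has moves (no moves)
Partition-refinement fixed point:
  B0 = {m0, n0}
  B1 = {m1, n1}
m0 ∈ B0, n0 ∈ B0 → same block

P ~ Q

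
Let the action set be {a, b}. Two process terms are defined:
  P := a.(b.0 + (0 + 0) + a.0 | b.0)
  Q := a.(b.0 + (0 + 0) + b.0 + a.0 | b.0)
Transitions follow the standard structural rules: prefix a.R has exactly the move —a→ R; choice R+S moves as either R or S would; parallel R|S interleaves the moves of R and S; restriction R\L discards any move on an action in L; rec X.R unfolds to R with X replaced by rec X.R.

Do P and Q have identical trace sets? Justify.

Reachable graph of P (6 states):
  s0 = a.(b.0 + (0 + 0) + a.0 | b.0) → --a--▸ s1
  s1 = b.0 + (0 + 0) + a.0 | b.0 → --a--▸ s2, --b--▸ s3, --b--▸ s4
  s2 = 0 | b.0 → --b--▸ s5
  s3 = 0 → ·
  s4 = a.0 | 0 → --a--▸ s5
  s5 = 0 | 0 → ·
Reachable graph of Q (6 states):
  t0 = a.(b.0 + (0 + 0) + b.0 + a.0 | b.0) → --a--▸ t1
  t1 = b.0 + (0 + 0) + b.0 + a.0 | b.0 → --a--▸ t2, --b--▸ t3, --b--▸ t4
  t2 = 0 | b.0 → --b--▸ t5
  t3 = 0 → ·
  t4 = a.0 | 0 → --a--▸ t5
  t5 = 0 | 0 → ·
Bisimilarity quotient blocks:
  B0 = {s0, t0}
  B1 = {s1, t1}
  B2 = {s2, t2}
  B3 = {s3, s5, t3, t5}
  B4 = {s4, t4}
s0 ∈ B0, t0 ∈ B0 → same block
Bisimilar ⇒ trace-equivalent.

YES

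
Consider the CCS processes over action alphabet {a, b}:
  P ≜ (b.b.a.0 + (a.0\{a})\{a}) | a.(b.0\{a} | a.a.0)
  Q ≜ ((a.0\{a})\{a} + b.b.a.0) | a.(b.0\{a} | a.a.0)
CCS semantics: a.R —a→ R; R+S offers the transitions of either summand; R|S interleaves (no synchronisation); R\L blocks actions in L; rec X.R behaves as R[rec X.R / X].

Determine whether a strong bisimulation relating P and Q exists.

bisimilar

P's transition system — 28 states:
  p0 = (b.b.a.0 + (a.0\{a})\{a}) | a.(b.0\{a} | a.a.0) ⊢ =a=> p1, =b=> p2
  p1 = (b.b.a.0 + (a.0\{a})\{a}) | (b.0\{a} | a.a.0) ⊢ =a=> p3, =b=> p4, =b=> p5
  p2 = b.a.0 | a.(b.0\{a} | a.a.0) ⊢ =a=> p5, =b=> p6
  p3 = (b.b.a.0 + (a.0\{a})\{a}) | (b.0\{a} | a.0) ⊢ =a=> p7, =b=> p8, =b=> p9
  p4 = (b.b.a.0 + (a.0\{a})\{a}) | (0\{a} | a.a.0) ⊢ =a=> p8, =b=> p10
  p5 = b.a.0 | (b.0\{a} | a.a.0) ⊢ =a=> p9, =b=> p10, =b=> p11
  p6 = a.0 | a.(b.0\{a} | a.a.0) ⊢ =a=> p11, =a=> p12
  p7 = (b.b.a.0 + (a.0\{a})\{a}) | (b.0\{a} | 0) ⊢ =b=> p13, =b=> p14
  p8 = (b.b.a.0 + (a.0\{a})\{a}) | (0\{a} | a.0) ⊢ =a=> p13, =b=> p15
  p9 = b.a.0 | (b.0\{a} | a.0) ⊢ =a=> p14, =b=> p15, =b=> p16
  p10 = b.a.0 | (0\{a} | a.a.0) ⊢ =a=> p15, =b=> p17
  p11 = a.0 | (b.0\{a} | a.a.0) ⊢ =a=> p16, =a=> p18, =b=> p17
  p12 = 0 | a.(b.0\{a} | a.a.0) ⊢ =a=> p18
  p13 = (b.b.a.0 + (a.0\{a})\{a}) | (0\{a} | 0) ⊢ =b=> p19
  p14 = b.a.0 | (b.0\{a} | 0) ⊢ =b=> p19, =b=> p20
  p15 = b.a.0 | (0\{a} | a.0) ⊢ =a=> p19, =b=> p21
  p16 = a.0 | (b.0\{a} | a.0) ⊢ =a=> p20, =a=> p22, =b=> p21
  p17 = a.0 | (0\{a} | a.a.0) ⊢ =a=> p21, =a=> p23
  p18 = 0 | (b.0\{a} | a.a.0) ⊢ =a=> p22, =b=> p23
  p19 = b.a.0 | (0\{a} | 0) ⊢ =b=> p24
  p20 = a.0 | (b.0\{a} | 0) ⊢ =a=> p25, =b=> p24
  p21 = a.0 | (0\{a} | a.0) ⊢ =a=> p24, =a=> p26
  p22 = 0 | (b.0\{a} | a.0) ⊢ =a=> p25, =b=> p26
  p23 = 0 | (0\{a} | a.a.0) ⊢ =a=> p26
  p24 = a.0 | (0\{a} | 0) ⊢ =a=> p27
  p25 = 0 | (b.0\{a} | 0) ⊢ =b=> p27
  p26 = 0 | (0\{a} | a.0) ⊢ =a=> p27
  p27 = 0 | (0\{a} | 0) ⊢ (no moves)
Q's transition system — 28 states:
  q0 = ((a.0\{a})\{a} + b.b.a.0) | a.(b.0\{a} | a.a.0) ⊢ =a=> q1, =b=> q2
  q1 = ((a.0\{a})\{a} + b.b.a.0) | (b.0\{a} | a.a.0) ⊢ =a=> q3, =b=> q4, =b=> q5
  q2 = b.a.0 | a.(b.0\{a} | a.a.0) ⊢ =a=> q5, =b=> q6
  q3 = ((a.0\{a})\{a} + b.b.a.0) | (b.0\{a} | a.0) ⊢ =a=> q7, =b=> q8, =b=> q9
  q4 = ((a.0\{a})\{a} + b.b.a.0) | (0\{a} | a.a.0) ⊢ =a=> q8, =b=> q10
  q5 = b.a.0 | (b.0\{a} | a.a.0) ⊢ =a=> q9, =b=> q10, =b=> q11
  q6 = a.0 | a.(b.0\{a} | a.a.0) ⊢ =a=> q11, =a=> q12
  q7 = ((a.0\{a})\{a} + b.b.a.0) | (b.0\{a} | 0) ⊢ =b=> q13, =b=> q14
  q8 = ((a.0\{a})\{a} + b.b.a.0) | (0\{a} | a.0) ⊢ =a=> q13, =b=> q15
  q9 = b.a.0 | (b.0\{a} | a.0) ⊢ =a=> q14, =b=> q15, =b=> q16
  q10 = b.a.0 | (0\{a} | a.a.0) ⊢ =a=> q15, =b=> q17
  q11 = a.0 | (b.0\{a} | a.a.0) ⊢ =a=> q16, =a=> q18, =b=> q17
  q12 = 0 | a.(b.0\{a} | a.a.0) ⊢ =a=> q18
  q13 = ((a.0\{a})\{a} + b.b.a.0) | (0\{a} | 0) ⊢ =b=> q19
  q14 = b.a.0 | (b.0\{a} | 0) ⊢ =b=> q19, =b=> q20
  q15 = b.a.0 | (0\{a} | a.0) ⊢ =a=> q19, =b=> q21
  q16 = a.0 | (b.0\{a} | a.0) ⊢ =a=> q20, =a=> q22, =b=> q21
  q17 = a.0 | (0\{a} | a.a.0) ⊢ =a=> q21, =a=> q23
  q18 = 0 | (b.0\{a} | a.a.0) ⊢ =a=> q22, =b=> q23
  q19 = b.a.0 | (0\{a} | 0) ⊢ =b=> q24
  q20 = a.0 | (b.0\{a} | 0) ⊢ =a=> q25, =b=> q24
  q21 = a.0 | (0\{a} | a.0) ⊢ =a=> q24, =a=> q26
  q22 = 0 | (b.0\{a} | a.0) ⊢ =a=> q25, =b=> q26
  q23 = 0 | (0\{a} | a.a.0) ⊢ =a=> q26
  q24 = a.0 | (0\{a} | 0) ⊢ =a=> q27
  q25 = 0 | (b.0\{a} | 0) ⊢ =b=> q27
  q26 = 0 | (0\{a} | a.0) ⊢ =a=> q27
  q27 = 0 | (0\{a} | 0) ⊢ (no moves)
Bisimilarity quotient blocks:
  B0 = {p0, q0}
  B1 = {p1, q1}
  B2 = {p3, q3}
  B3 = {p8, q8}
  B4 = {p13, q13}
  B5 = {p19, q19}
  B6 = {p24, p26, q24, q26}
  B7 = {p27, q27}
  B8 = {p15, q15}
  B9 = {p21, p23, q21, q23}
  B10 = {p7, q7}
  B11 = {p14, q14}
  B12 = {p20, p22, q20, q22}
  B13 = {p25, q25}
  B14 = {p9, q9}
  B15 = {p16, p18, q16, q18}
  B16 = {p5, q5}
  B17 = {p11, q11}
  B18 = {p17, q17}
  B19 = {p10, q10}
  B20 = {p4, q4}
  B21 = {p2, q2}
  B22 = {p6, q6}
  B23 = {p12, q12}
p0 ∈ B0, q0 ∈ B0 → same block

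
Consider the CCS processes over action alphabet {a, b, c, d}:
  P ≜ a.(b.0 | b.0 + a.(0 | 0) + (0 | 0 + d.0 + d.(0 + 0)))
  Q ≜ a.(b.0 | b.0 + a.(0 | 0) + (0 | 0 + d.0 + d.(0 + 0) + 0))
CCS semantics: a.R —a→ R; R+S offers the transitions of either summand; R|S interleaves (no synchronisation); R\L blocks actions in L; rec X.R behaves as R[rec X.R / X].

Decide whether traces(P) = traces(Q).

P's transition system — 7 states:
  p0 = a.(b.0 | b.0 + a.(0 | 0) + (0 | 0 + d.0 + d.(0 + 0))) ⊢ --a--▸ p1
  p1 = b.0 | b.0 + a.(0 | 0) + (0 | 0 + d.0 + d.(0 + 0)) ⊢ --a--▸ p2, --b--▸ p3, --b--▸ p4, --d--▸ p5, --d--▸ p6
  p2 = 0 | 0 ⊢ deadlocked
  p3 = 0 | b.0 ⊢ --b--▸ p2
  p4 = b.0 | 0 ⊢ --b--▸ p2
  p5 = 0 ⊢ deadlocked
  p6 = 0 + 0 ⊢ deadlocked
Q's transition system — 7 states:
  q0 = a.(b.0 | b.0 + a.(0 | 0) + (0 | 0 + d.0 + d.(0 + 0) + 0)) ⊢ --a--▸ q1
  q1 = b.0 | b.0 + a.(0 | 0) + (0 | 0 + d.0 + d.(0 + 0) + 0) ⊢ --a--▸ q2, --b--▸ q3, --b--▸ q4, --d--▸ q5, --d--▸ q6
  q2 = 0 | 0 ⊢ deadlocked
  q3 = 0 | b.0 ⊢ --b--▸ q2
  q4 = b.0 | 0 ⊢ --b--▸ q2
  q5 = 0 ⊢ deadlocked
  q6 = 0 + 0 ⊢ deadlocked
Bisimilarity quotient blocks:
  B0 = {p0, q0}
  B1 = {p1, q1}
  B2 = {p3, p4, q3, q4}
  B3 = {p2, p5, p6, q2, q5, q6}
p0 ∈ B0, q0 ∈ B0 → same block
Bisimilar ⇒ trace-equivalent.

trace-equivalent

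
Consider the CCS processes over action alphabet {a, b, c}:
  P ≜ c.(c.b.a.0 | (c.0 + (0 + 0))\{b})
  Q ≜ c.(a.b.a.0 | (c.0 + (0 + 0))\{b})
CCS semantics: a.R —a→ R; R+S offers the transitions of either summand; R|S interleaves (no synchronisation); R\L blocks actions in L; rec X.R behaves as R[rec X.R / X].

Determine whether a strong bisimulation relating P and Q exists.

LTS(P): 9 reachable states
  s0 = c.(c.b.a.0 | (c.0 + (0 + 0))\{b}) → ··c··> s1
  s1 = c.b.a.0 | (c.0 + (0 + 0))\{b} → ··c··> s2, ··c··> s3
  s2 = b.a.0 | (c.0 + (0 + 0))\{b} → ··b··> s4, ··c··> s5
  s3 = c.b.a.0 | 0\{b} → ··c··> s5
  s4 = a.0 | (c.0 + (0 + 0))\{b} → ··a··> s6, ··c··> s7
  s5 = b.a.0 | 0\{b} → ··b··> s7
  s6 = 0 | (c.0 + (0 + 0))\{b} → ··c··> s8
  s7 = a.0 | 0\{b} → ··a··> s8
  s8 = 0 | 0\{b} → ·
LTS(Q): 9 reachable states
  t0 = c.(a.b.a.0 | (c.0 + (0 + 0))\{b}) → ··c··> t1
  t1 = a.b.a.0 | (c.0 + (0 + 0))\{b} → ··a··> t2, ··c··> t3
  t2 = b.a.0 | (c.0 + (0 + 0))\{b} → ··b··> t4, ··c··> t5
  t3 = a.b.a.0 | 0\{b} → ··a··> t5
  t4 = a.0 | (c.0 + (0 + 0))\{b} → ··a··> t6, ··c··> t7
  t5 = b.a.0 | 0\{b} → ··b··> t7
  t6 = 0 | (c.0 + (0 + 0))\{b} → ··c··> t8
  t7 = a.0 | 0\{b} → ··a··> t8
  t8 = 0 | 0\{b} → ·
Partition-refinement fixed point:
  B0 = {s0}
  B1 = {s1}
  B2 = {s2, t2}
  B3 = {s5, t5}
  B4 = {s7, t7}
  B5 = {s8, t8}
  B6 = {s4, t4}
  B7 = {s6, t6}
  B8 = {s3}
  B9 = {t0}
  B10 = {t1}
  B11 = {t3}
s0 ∈ B0, t0 ∈ B9 → different blocks

not bisimilar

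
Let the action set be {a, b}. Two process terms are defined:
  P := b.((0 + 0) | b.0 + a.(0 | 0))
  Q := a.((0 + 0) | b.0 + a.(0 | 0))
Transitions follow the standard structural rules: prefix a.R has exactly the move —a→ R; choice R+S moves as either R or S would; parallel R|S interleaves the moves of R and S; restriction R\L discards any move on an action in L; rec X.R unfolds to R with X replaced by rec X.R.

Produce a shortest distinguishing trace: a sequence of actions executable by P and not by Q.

Reachable graph of P (4 states):
  m0 = b.((0 + 0) | b.0 + a.(0 | 0)) :: --b--▸ m1
  m1 = (0 + 0) | b.0 + a.(0 | 0) :: --a--▸ m2, --b--▸ m3
  m2 = 0 | 0 :: deadlocked
  m3 = (0 + 0) | 0 :: deadlocked
Reachable graph of Q (4 states):
  n0 = a.((0 + 0) | b.0 + a.(0 | 0)) :: --a--▸ n1
  n1 = (0 + 0) | b.0 + a.(0 | 0) :: --a--▸ n2, --b--▸ n3
  n2 = 0 | 0 :: deadlocked
  n3 = (0 + 0) | 0 :: deadlocked
Run σ = ⟨b⟩ on P: start {m0}
  after b @ step 1: {m1}
  — P admits the full trace.
Run σ = ⟨b⟩ on Q: start {n0}
  after b @ step 1: no successor for Q

b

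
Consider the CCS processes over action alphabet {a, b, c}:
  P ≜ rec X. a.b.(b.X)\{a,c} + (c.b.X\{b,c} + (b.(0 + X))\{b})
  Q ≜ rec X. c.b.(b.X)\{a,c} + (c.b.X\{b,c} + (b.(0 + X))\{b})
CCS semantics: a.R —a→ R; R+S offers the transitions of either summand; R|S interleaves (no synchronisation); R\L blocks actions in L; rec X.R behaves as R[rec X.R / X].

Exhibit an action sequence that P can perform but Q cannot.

a

P's transition system — 7 states:
  s0 = rec X. a.b.(b.X)\{a,c} + (c.b.X\{b,c} + (b.(0 + X))\{b}) :: ··a··> s1, ··c··> s2
  s1 = b.(b.(rec X. a.b.(b.X)\{a,c} + (c.b.X\{b,c} + (b.(0 + X))\{b})))\{a,c} :: ··b··> s3
  s2 = b.(rec X. a.b.(b.X)\{a,c} + (c.b.X\{b,c} + (b.(0 + X))\{b}))\{b,c} :: ··b··> s4
  s3 = (b.(rec X. a.b.(b.X)\{a,c} + (c.b.X\{b,c} + (b.(0 + X))\{b})))\{a,c} :: ··b··> s5
  s4 = (rec X. a.b.(b.X)\{a,c} + (c.b.X\{b,c} + (b.(0 + X))\{b}))\{b,c} :: ··a··> s6
  s5 = (rec X. a.b.(b.X)\{a,c} + (c.b.X\{b,c} + (b.(0 + X))\{b}))\{a,c} :: deadlocked
  s6 = (b.(b.(rec X. a.b.(b.X)\{a,c} + (c.b.X\{b,c} + (b.(0 + X))\{b})))\{a,c})\{b,c} :: deadlocked
Q's transition system — 6 states:
  t0 = rec X. c.b.(b.X)\{a,c} + (c.b.X\{b,c} + (b.(0 + X))\{b}) :: ··c··> t1, ··c··> t2
  t1 = b.(b.(rec X. c.b.(b.X)\{a,c} + (c.b.X\{b,c} + (b.(0 + X))\{b})))\{a,c} :: ··b··> t3
  t2 = b.(rec X. c.b.(b.X)\{a,c} + (c.b.X\{b,c} + (b.(0 + X))\{b}))\{b,c} :: ··b··> t4
  t3 = (b.(rec X. c.b.(b.X)\{a,c} + (c.b.X\{b,c} + (b.(0 + X))\{b})))\{a,c} :: ··b··> t5
  t4 = (rec X. c.b.(b.X)\{a,c} + (c.b.X\{b,c} + (b.(0 + X))\{b}))\{b,c} :: deadlocked
  t5 = (rec X. c.b.(b.X)\{a,c} + (c.b.X\{b,c} + (b.(0 + X))\{b}))\{a,c} :: deadlocked
Trace ⟨a⟩ through P, begin at {s0}:
  [1] a ⇒ {s1}
  ✓ P
Trace ⟨a⟩ through Q, begin at {t0}:
  [1] a ⇒ ∅ (Q stuck)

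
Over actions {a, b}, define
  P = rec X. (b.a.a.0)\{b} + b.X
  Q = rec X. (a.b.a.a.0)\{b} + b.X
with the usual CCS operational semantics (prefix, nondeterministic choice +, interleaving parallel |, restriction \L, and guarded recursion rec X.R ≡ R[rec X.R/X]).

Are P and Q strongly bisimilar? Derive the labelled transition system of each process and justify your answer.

not bisimilar

Reachable graph of P (1 states):
  s0 = rec X. (b.a.a.0)\{b} + b.X has moves =b=> s0
Reachable graph of Q (2 states):
  t0 = rec X. (a.b.a.a.0)\{b} + b.X has moves =a=> t1, =b=> t0
  t1 = (b.a.a.0)\{b} has moves (no moves)
Coarsest stable partition (strong bisimilarity classes):
  B0 = {s0}
  B1 = {t0}
  B2 = {t1}
s0 ∈ B0, t0 ∈ B1 → different blocks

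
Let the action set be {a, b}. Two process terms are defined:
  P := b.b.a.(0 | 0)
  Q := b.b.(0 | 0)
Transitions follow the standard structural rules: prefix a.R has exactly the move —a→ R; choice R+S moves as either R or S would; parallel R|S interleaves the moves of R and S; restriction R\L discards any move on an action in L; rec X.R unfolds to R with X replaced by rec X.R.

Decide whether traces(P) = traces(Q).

Reachable graph of P (4 states):
  p0 = b.b.a.(0 | 0) → -b-> p1
  p1 = b.a.(0 | 0) → -b-> p2
  p2 = a.(0 | 0) → -a-> p3
  p3 = 0 | 0 → stopped
Reachable graph of Q (3 states):
  q0 = b.b.(0 | 0) → -b-> q1
  q1 = b.(0 | 0) → -b-> q2
  q2 = 0 | 0 → stopped
Trace ⟨bba⟩ through P, begin at {p0}:
  step 1 (b): {p1}
  step 2 (b): {p2}
  step 3 (a): {p3}
  ✓ P
Trace ⟨bba⟩ through Q, begin at {q0}:
  step 1 (b): {q1}
  step 2 (b): {q2}
  step 3 (a): ∅  — Q cannot continue

NO — witness ⟨bba⟩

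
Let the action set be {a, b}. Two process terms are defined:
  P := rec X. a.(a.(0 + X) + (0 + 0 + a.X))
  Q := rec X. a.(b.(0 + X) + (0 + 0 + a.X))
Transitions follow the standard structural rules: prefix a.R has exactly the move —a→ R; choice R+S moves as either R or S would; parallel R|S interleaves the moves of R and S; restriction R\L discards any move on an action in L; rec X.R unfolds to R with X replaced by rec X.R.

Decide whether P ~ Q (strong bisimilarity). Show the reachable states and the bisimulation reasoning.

Reachable graph of P (3 states):
  m0 = rec X. a.(a.(0 + X) + (0 + 0 + a.X)) has moves --a--▸ m1
  m1 = a.(0 + (rec X. a.(a.(0 + X) + (0 + 0 + a.X)))) + (0 + 0 + a.(rec X. a.(a.(0 + X) + (0 + 0 + a.X)))) has moves --a--▸ m0, --a--▸ m2
  m2 = 0 + (rec X. a.(a.(0 + X) + (0 + 0 + a.X))) has moves --a--▸ m1
Reachable graph of Q (3 states):
  n0 = rec X. a.(b.(0 + X) + (0 + 0 + a.X)) has moves --a--▸ n1
  n1 = b.(0 + (rec X. a.(b.(0 + X) + (0 + 0 + a.X)))) + (0 + 0 + a.(rec X. a.(b.(0 + X) + (0 + 0 + a.X)))) has moves --a--▸ n0, --b--▸ n2
  n2 = 0 + (rec X. a.(b.(0 + X) + (0 + 0 + a.X))) has moves --a--▸ n1
Bisimilarity quotient blocks:
  B0 = {m0, m1, m2}
  B1 = {n0, n2}
  B2 = {n1}
m0 ∈ B0, n0 ∈ B1 → different blocks

NO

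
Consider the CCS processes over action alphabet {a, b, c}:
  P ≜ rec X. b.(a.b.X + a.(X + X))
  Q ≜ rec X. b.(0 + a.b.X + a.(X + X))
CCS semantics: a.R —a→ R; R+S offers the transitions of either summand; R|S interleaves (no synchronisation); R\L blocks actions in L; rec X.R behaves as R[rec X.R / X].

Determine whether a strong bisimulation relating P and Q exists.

LTS(P): 4 reachable states
  p0 = rec X. b.(a.b.X + a.(X + X)) → =b=> p1
  p1 = a.b.(rec X. b.(a.b.X + a.(X + X))) + a.((rec X. b.(a.b.X + a.(X + X))) + (rec X. b.(a.b.X + a.(X + X)))) → =a=> p2, =a=> p3
  p2 = (rec X. b.(a.b.X + a.(X + X))) + (rec X. b.(a.b.X + a.(X + X))) → =b=> p1
  p3 = b.(rec X. b.(a.b.X + a.(X + X))) → =b=> p0
LTS(Q): 4 reachable states
  q0 = rec X. b.(0 + a.b.X + a.(X + X)) → =b=> q1
  q1 = 0 + a.b.(rec X. b.(0 + a.b.X + a.(X + X))) + a.((rec X. b.(0 + a.b.X + a.(X + X))) + (rec X. b.(0 + a.b.X + a.(X + X)))) → =a=> q2, =a=> q3
  q2 = (rec X. b.(0 + a.b.X + a.(X + X))) + (rec X. b.(0 + a.b.X + a.(X + X))) → =b=> q1
  q3 = b.(rec X. b.(0 + a.b.X + a.(X + X))) → =b=> q0
Coarsest stable partition (strong bisimilarity classes):
  B0 = {p0, p2, q0, q2}
  B1 = {p1, q1}
  B2 = {p3, q3}
p0 ∈ B0, q0 ∈ B0 → same block

P ~ Q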